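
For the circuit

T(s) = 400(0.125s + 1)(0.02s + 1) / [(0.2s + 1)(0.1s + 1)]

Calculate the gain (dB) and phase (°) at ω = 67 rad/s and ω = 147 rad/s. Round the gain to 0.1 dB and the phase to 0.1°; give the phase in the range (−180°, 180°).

ω = 67: 35.8 dB, -30.8°; ω = 147: 34.4 dB, -16.1°

At ω = 67 rad/s:
zero (1 + j67·0.125) = 1 + j8.375 → |·| ≈ 8.4345, ∠ ≈ 83.19°
zero (1 + j67·0.02) = 1 + j1.34 → |·| ≈ 1.672, ∠ ≈ 53.27°
pole (1 + j67·0.2) = 1 + j13.4 → |·| ≈ 13.437, ∠ ≈ 85.73°
pole (1 + j67·0.1) = 1 + j6.7 → |·| ≈ 6.7742, ∠ ≈ 81.51°
|T| = 400 · 8.4345 · 1.672 / (13.437 · 6.7742) ≈ 61.972
Gain = 20 log₁₀(61.972) ≈ 35.84 dB
∠T = (83.19° + 53.27°) − (85.73° + 81.51°) = -30.78°

At ω = 147 rad/s:
zero (1 + j147·0.125) = 1 + j18.375 → |·| ≈ 18.402, ∠ ≈ 86.88°
zero (1 + j147·0.02) = 1 + j2.94 → |·| ≈ 3.1054, ∠ ≈ 71.21°
pole (1 + j147·0.2) = 1 + j29.4 → |·| ≈ 29.417, ∠ ≈ 88.05°
pole (1 + j147·0.1) = 1 + j14.7 → |·| ≈ 14.734, ∠ ≈ 86.11°
|T| = 400 · 18.402 · 3.1054 / (29.417 · 14.734) ≈ 52.738
Gain = 20 log₁₀(52.738) ≈ 34.44 dB
∠T = (86.88° + 71.21°) − (88.05° + 86.11°) = -16.07°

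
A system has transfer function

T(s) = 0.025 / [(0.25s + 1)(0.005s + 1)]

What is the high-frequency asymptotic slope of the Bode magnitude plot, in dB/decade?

Each pole contributes −20 dB/decade at high frequency; each zero contributes +20 dB/decade.
Net: 0 zero(s) − 2 pole(s) → -40 dB/decade.

-40 dB/decade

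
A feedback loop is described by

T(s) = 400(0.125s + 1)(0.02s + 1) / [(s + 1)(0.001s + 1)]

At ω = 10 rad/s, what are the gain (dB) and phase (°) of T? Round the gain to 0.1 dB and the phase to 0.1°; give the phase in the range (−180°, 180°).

36.3 dB, -22.2°

At ω = 10 rad/s:
zero (1 + j10·0.125) = 1 + j1.25 → |·| ≈ 1.6008, ∠ ≈ 51.34°
zero (1 + j10·0.02) = 1 + j0.2 → |·| ≈ 1.0198, ∠ ≈ 11.31°
pole (1 + j10·1) = 1 + j10 → |·| ≈ 10.05, ∠ ≈ 84.29°
pole (1 + j10·0.001) = 1 + j0.01 → |·| ≈ 1, ∠ ≈ 0.57°
|T| = 400 · 1.6008 · 1.0198 / (10.05 · 1) ≈ 64.975
Gain = 20 log₁₀(64.975) ≈ 36.25 dB
∠T = (51.34° + 11.31°) − (84.29° + 0.57°) = -22.21°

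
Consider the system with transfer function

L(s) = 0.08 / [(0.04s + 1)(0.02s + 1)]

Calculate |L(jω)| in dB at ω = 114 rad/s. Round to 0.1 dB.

-43.2 dB

At ω = 114 rad/s:
pole (1 + j114·0.04) = 1 + j4.56 → |·| ≈ 4.6684, ∠ ≈ 77.63°
pole (1 + j114·0.02) = 1 + j2.28 → |·| ≈ 2.4897, ∠ ≈ 66.32°
|L| = 0.08 · 1 / (4.6684 · 2.4897) ≈ 0.006883
Gain = 20 log₁₀(0.006883) ≈ -43.24 dB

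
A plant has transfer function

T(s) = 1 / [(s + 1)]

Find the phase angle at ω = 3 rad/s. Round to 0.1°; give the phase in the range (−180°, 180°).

At ω = 3 rad/s:
pole (1 + j3·1) = 1 + j3 → |·| ≈ 3.1623, ∠ ≈ 71.57°
∠T = (0°) − (71.57°) = -71.57°

-71.6°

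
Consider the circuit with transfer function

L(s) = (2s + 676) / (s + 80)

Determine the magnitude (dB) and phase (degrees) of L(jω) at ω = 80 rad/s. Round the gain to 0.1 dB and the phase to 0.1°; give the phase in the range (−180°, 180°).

Substitute s = j80:
Numerator: 2(j80) + 676 = 676 + j160
Denominator: (j80) + 80 = 80 + j80
|N| = √(676² + 160²) ≈ 694.68, ∠N ≈ 13.32°
|D| = √(80² + 80²) ≈ 113.14, ∠D ≈ 45.00°
|L| = 694.68 / 113.14 ≈ 6.14
Gain = 20 log₁₀(6.14) ≈ 15.76 dB
∠L = 13.32° − 45.00° = -31.68°

15.8 dB, -31.7°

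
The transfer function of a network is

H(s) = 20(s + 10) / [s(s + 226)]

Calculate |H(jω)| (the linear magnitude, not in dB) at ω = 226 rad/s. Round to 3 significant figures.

0.0626

At s = jω = j226:
zero (s+10): 10 + j226 → |·| = √(10²+226²) = √51176 ≈ 226.22, ∠ = arctan(226/10) ≈ 87.47°
pole (s+226): 226 + j226 → |·| = √(226²+226²) = √102152 ≈ 319.61, ∠ = arctan(226/226) ≈ 45.00°
pole at origin: |s| = 226, ∠ = 90.00° (in denominator)
|H| = 20 · 226.22 / 72232 ≈ 0.062637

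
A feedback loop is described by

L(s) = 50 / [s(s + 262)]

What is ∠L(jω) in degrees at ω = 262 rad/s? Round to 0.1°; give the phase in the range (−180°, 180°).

-135.0°

At s = jω = j262:
pole (s+262): 262 + j262 → |·| = √(262²+262²) = √137288 ≈ 370.52, ∠ = arctan(262/262) ≈ 45.00°
pole at origin: |s| = 262, ∠ = 90.00° (in denominator)
∠L = 0.00° − 135.00° = -135.00°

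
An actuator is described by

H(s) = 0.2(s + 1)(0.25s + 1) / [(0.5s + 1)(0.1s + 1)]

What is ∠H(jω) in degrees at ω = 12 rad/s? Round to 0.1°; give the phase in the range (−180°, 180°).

26.1°

At ω = 12 rad/s:
zero (1 + j12·1) = 1 + j12 → |·| ≈ 12.042, ∠ ≈ 85.24°
zero (1 + j12·0.25) = 1 + j3 → |·| ≈ 3.1623, ∠ ≈ 71.57°
pole (1 + j12·0.5) = 1 + j6 → |·| ≈ 6.0828, ∠ ≈ 80.54°
pole (1 + j12·0.1) = 1 + j1.2 → |·| ≈ 1.562, ∠ ≈ 50.19°
∠H = (85.24° + 71.57°) − (80.54° + 50.19°) = 26.08°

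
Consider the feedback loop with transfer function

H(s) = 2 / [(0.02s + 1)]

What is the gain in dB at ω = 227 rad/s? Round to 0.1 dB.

-7.3 dB

At ω = 227 rad/s:
pole (1 + j227·0.02) = 1 + j4.54 → |·| ≈ 4.6488, ∠ ≈ 77.58°
|H| = 2 · 1 / (4.6488) ≈ 0.43022
Gain = 20 log₁₀(0.43022) ≈ -7.33 dB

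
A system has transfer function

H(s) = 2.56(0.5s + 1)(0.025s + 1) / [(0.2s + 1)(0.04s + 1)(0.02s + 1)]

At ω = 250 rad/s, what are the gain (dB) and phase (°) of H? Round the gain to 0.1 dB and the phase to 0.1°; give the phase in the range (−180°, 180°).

At ω = 250 rad/s:
zero (1 + j250·0.5) = 1 + j125 → |·| ≈ 125, ∠ ≈ 89.54°
zero (1 + j250·0.025) = 1 + j6.25 → |·| ≈ 6.3295, ∠ ≈ 80.91°
pole (1 + j250·0.2) = 1 + j50 → |·| ≈ 50.01, ∠ ≈ 88.85°
pole (1 + j250·0.04) = 1 + j10 → |·| ≈ 10.05, ∠ ≈ 84.29°
pole (1 + j250·0.02) = 1 + j5 → |·| ≈ 5.099, ∠ ≈ 78.69°
|H| = 2.56 · 125 · 6.3295 / (50.01 · 10.05 · 5.099) ≈ 0.79034
Gain = 20 log₁₀(0.79034) ≈ -2.04 dB
∠H = (89.54° + 80.91°) − (88.85° + 84.29° + 78.69°) = -81.38°

-2.0 dB, -81.4°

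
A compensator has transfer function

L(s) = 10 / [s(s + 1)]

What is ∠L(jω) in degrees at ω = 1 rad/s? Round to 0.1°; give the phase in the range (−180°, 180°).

At s = jω = j1:
pole (s+1): 1 + j1 → |·| = √(1²+1²) = √2 ≈ 1.4142, ∠ = arctan(1/1) ≈ 45.00°
pole at origin: |s| = 1, ∠ = 90.00° (in denominator)
∠L = 0.00° − 135.00° = -135.00°

-135.0°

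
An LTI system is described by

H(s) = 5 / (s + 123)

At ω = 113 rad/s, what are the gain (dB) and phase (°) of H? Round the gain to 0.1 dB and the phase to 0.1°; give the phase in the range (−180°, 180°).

-30.5 dB, -42.6°

At s = jω = j113:
pole (s+123): 123 + j113 → |·| = √(123²+113²) = √27898 ≈ 167.03, ∠ = arctan(113/123) ≈ 42.57°
|H| = 5 / 167.03 ≈ 0.029935
Gain = 20 log₁₀(0.029935) ≈ -30.48 dB
∠H = 0.00° − 42.57° = -42.57°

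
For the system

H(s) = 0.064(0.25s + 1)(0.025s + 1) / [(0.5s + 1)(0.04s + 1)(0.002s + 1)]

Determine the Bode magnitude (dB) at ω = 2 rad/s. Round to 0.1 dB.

-25.9 dB

At ω = 2 rad/s:
zero (1 + j2·0.25) = 1 + j0.5 → |·| ≈ 1.118, ∠ ≈ 26.57°
zero (1 + j2·0.025) = 1 + j0.05 → |·| ≈ 1.0012, ∠ ≈ 2.86°
pole (1 + j2·0.5) = 1 + j1 → |·| ≈ 1.4142, ∠ ≈ 45.00°
pole (1 + j2·0.04) = 1 + j0.08 → |·| ≈ 1.0032, ∠ ≈ 4.57°
pole (1 + j2·0.002) = 1 + j0.004 → |·| ≈ 1, ∠ ≈ 0.23°
|H| = 0.064 · 1.118 · 1.0012 / (1.4142 · 1.0032 · 1) ≈ 0.050495
Gain = 20 log₁₀(0.050495) ≈ -25.94 dB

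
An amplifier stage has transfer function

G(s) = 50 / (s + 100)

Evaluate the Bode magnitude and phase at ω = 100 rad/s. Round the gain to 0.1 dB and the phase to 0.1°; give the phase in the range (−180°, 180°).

At s = jω = j100:
pole (s+100): 100 + j100 → |·| = √(100²+100²) = √20000 ≈ 141.42, ∠ = arctan(100/100) ≈ 45.00°
|G| = 50 / 141.42 ≈ 0.35356
Gain = 20 log₁₀(0.35356) ≈ -9.03 dB
∠G = 0.00° − 45.00° = -45.00°

-9.0 dB, -45.0°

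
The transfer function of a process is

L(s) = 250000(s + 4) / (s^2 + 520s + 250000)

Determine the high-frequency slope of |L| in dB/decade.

-20 dB/decade

Each pole contributes −20 dB/decade at high frequency; each zero contributes +20 dB/decade.
Net: 1 zero(s) − 2 pole(s) → -20 dB/decade.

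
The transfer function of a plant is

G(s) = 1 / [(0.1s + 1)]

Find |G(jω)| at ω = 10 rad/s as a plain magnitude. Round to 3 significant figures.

0.707

At ω = 10 rad/s:
pole (1 + j10·0.1) = 1 + j1 → |·| ≈ 1.4142, ∠ ≈ 45.00°
|G| = 1 · 1 / (1.4142) ≈ 0.70711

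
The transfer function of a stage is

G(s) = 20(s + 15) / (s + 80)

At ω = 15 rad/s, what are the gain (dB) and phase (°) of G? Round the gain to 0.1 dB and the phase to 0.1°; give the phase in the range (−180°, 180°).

At s = jω = j15:
zero (s+15): 15 + j15 → |·| = √(15²+15²) = √450 ≈ 21.213, ∠ = arctan(15/15) ≈ 45.00°
pole (s+80): 80 + j15 → |·| = √(80²+15²) = √6625 ≈ 81.394, ∠ = arctan(15/80) ≈ 10.62°
|G| = 20 · 21.213 / 81.394 ≈ 5.2124
Gain = 20 log₁₀(5.2124) ≈ 14.34 dB
∠G = 45.00° − 10.62° = 34.38°

14.3 dB, 34.4°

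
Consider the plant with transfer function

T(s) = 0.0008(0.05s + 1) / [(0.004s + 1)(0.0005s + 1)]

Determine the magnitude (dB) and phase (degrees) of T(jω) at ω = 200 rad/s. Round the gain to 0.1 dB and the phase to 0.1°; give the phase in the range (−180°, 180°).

-44.1 dB, 39.9°

At ω = 200 rad/s:
zero (1 + j200·0.05) = 1 + j10 → |·| ≈ 10.05, ∠ ≈ 84.29°
pole (1 + j200·0.004) = 1 + j0.8 → |·| ≈ 1.2806, ∠ ≈ 38.66°
pole (1 + j200·0.0005) = 1 + j0.1 → |·| ≈ 1.005, ∠ ≈ 5.71°
|T| = 0.0008 · 10.05 / (1.2806 · 1.005) ≈ 0.0062471
Gain = 20 log₁₀(0.0062471) ≈ -44.09 dB
∠T = (84.29°) − (38.66° + 5.71°) = 39.92°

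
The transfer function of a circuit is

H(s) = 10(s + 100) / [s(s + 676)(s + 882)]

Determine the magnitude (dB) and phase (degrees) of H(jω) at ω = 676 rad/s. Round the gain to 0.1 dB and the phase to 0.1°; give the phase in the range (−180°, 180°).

At s = jω = j676:
zero (s+100): 100 + j676 → |·| = √(100²+676²) = √466976 ≈ 683.36, ∠ = arctan(676/100) ≈ 81.59°
pole (s+676): 676 + j676 → |·| = √(676²+676²) = √913952 ≈ 956.01, ∠ = arctan(676/676) ≈ 45.00°
pole (s+882): 882 + j676 → |·| = √(882²+676²) = √1234900 ≈ 1111.3, ∠ = arctan(676/882) ≈ 37.47°
pole at origin: |s| = 676, ∠ = 90.00° (in denominator)
|H| = 10 · 683.36 / 7.1819e+08 ≈ 9.515e-06
Gain = 20 log₁₀(9.515e-06) ≈ -100.43 dB
∠H = 81.59° − 172.47° = -90.88°

-100.4 dB, -90.9°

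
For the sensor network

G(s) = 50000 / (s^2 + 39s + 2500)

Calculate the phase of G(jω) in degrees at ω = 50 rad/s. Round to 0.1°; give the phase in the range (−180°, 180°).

-90.0°

At s = jω = j50:
quadratic: (j50)² + 39·j50 + 2500 = 0 + j1950 → |·| ≈ 1950, ∠ ≈ 90.00°
∠G = 0.00° − 90.00° = -90.00°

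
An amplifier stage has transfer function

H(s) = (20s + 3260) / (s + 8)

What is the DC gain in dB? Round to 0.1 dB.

52.2 dB

H(0) = 3260 / 8 = 407.5
20 log₁₀(407.5) ≈ 52.20 dB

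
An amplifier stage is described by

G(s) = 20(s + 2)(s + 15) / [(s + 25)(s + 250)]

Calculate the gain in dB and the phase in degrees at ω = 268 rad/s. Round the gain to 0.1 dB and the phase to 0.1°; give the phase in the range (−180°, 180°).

23.3 dB, 44.7°

At s = jω = j268:
zero (s+2): 2 + j268 → |·| = √(2²+268²) = √71828 ≈ 268.01, ∠ = arctan(268/2) ≈ 89.57°
zero (s+15): 15 + j268 → |·| = √(15²+268²) = √72049 ≈ 268.42, ∠ = arctan(268/15) ≈ 86.80°
pole (s+25): 25 + j268 → |·| = √(25²+268²) = √72449 ≈ 269.16, ∠ = arctan(268/25) ≈ 84.67°
pole (s+250): 250 + j268 → |·| = √(250²+268²) = √134324 ≈ 366.5, ∠ = arctan(268/250) ≈ 46.99°
|G| = 20 · 71939 / 98647 ≈ 14.585
Gain = 20 log₁₀(14.585) ≈ 23.28 dB
∠G = 176.37° − 131.66° = 44.71°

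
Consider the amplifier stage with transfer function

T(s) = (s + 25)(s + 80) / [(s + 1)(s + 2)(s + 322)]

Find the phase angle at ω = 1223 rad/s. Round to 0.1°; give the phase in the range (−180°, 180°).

-80.0°

At s = jω = j1223:
zero (s+25): 25 + j1223 → |·| = √(25²+1223²) = √1496354 ≈ 1223.3, ∠ = arctan(1223/25) ≈ 88.83°
zero (s+80): 80 + j1223 → |·| = √(80²+1223²) = √1502129 ≈ 1225.6, ∠ = arctan(1223/80) ≈ 86.26°
pole (s+1): 1 + j1223 → |·| = √(1²+1223²) = √1495730 ≈ 1223, ∠ = arctan(1223/1) ≈ 89.95°
pole (s+2): 2 + j1223 → |·| = √(2²+1223²) = √1495733 ≈ 1223, ∠ = arctan(1223/2) ≈ 89.91°
pole (s+322): 322 + j1223 → |·| = √(322²+1223²) = √1599413 ≈ 1264.7, ∠ = arctan(1223/322) ≈ 75.25°
∠T = 175.09° − 255.11° = -80.02°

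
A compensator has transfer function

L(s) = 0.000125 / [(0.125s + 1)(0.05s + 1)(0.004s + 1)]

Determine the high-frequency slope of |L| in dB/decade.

Each pole contributes −20 dB/decade at high frequency; each zero contributes +20 dB/decade.
Net: 0 zero(s) − 3 pole(s) → -60 dB/decade.

-60 dB/decade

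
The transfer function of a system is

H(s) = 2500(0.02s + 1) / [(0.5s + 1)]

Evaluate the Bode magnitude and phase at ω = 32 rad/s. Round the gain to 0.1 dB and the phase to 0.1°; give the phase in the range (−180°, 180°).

At ω = 32 rad/s:
zero (1 + j32·0.02) = 1 + j0.64 → |·| ≈ 1.1873, ∠ ≈ 32.62°
pole (1 + j32·0.5) = 1 + j16 → |·| ≈ 16.031, ∠ ≈ 86.42°
|H| = 2500 · 1.1873 / (16.031) ≈ 185.16
Gain = 20 log₁₀(185.16) ≈ 45.35 dB
∠H = (32.62°) − (86.42°) = -53.80°

45.4 dB, -53.8°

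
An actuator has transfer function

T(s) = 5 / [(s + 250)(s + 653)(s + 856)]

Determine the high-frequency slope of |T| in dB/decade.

Each pole contributes −20 dB/decade at high frequency; each zero contributes +20 dB/decade.
Net: 0 zero(s) − 3 pole(s) → -60 dB/decade.

-60 dB/decade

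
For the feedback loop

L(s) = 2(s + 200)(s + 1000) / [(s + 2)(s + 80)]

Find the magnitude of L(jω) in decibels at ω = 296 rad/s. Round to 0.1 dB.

At s = jω = j296:
zero (s+200): 200 + j296 → |·| = √(200²+296²) = √127616 ≈ 357.23, ∠ = arctan(296/200) ≈ 55.95°
zero (s+1000): 1000 + j296 → |·| = √(1000²+296²) = √1087616 ≈ 1042.9, ∠ = arctan(296/1000) ≈ 16.49°
pole (s+2): 2 + j296 → |·| = √(2²+296²) = √87620 ≈ 296.01, ∠ = arctan(296/2) ≈ 89.61°
pole (s+80): 80 + j296 → |·| = √(80²+296²) = √94016 ≈ 306.62, ∠ = arctan(296/80) ≈ 74.88°
|L| = 2 · 3.7256e+05 / 90763 ≈ 8.2095
Gain = 20 log₁₀(8.2095) ≈ 18.29 dB

18.3 dB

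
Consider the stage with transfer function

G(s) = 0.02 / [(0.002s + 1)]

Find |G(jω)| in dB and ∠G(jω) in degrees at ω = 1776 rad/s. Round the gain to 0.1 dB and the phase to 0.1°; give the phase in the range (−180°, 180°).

At ω = 1776 rad/s:
pole (1 + j1776·0.002) = 1 + j3.552 → |·| ≈ 3.6901, ∠ ≈ 74.28°
|G| = 0.02 · 1 / (3.6901) ≈ 0.0054199
Gain = 20 log₁₀(0.0054199) ≈ -45.32 dB
∠G = (0°) − (74.28°) = -74.28°

-45.3 dB, -74.3°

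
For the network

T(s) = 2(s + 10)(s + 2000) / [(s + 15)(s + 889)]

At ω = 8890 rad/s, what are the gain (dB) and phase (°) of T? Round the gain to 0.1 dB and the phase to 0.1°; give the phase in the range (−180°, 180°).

6.2 dB, -6.9°

At s = jω = j8890:
zero (s+10): 10 + j8890 → |·| = √(10²+8890²) = √79032200 ≈ 8890, ∠ = arctan(8890/10) ≈ 89.94°
zero (s+2000): 2000 + j8890 → |·| = √(2000²+8890²) = √83032100 ≈ 9112.2, ∠ = arctan(8890/2000) ≈ 77.32°
pole (s+15): 15 + j8890 → |·| = √(15²+8890²) = √79032325 ≈ 8890, ∠ = arctan(8890/15) ≈ 89.90°
pole (s+889): 889 + j8890 → |·| = √(889²+8890²) = √79822421 ≈ 8934.3, ∠ = arctan(8890/889) ≈ 84.29°
|T| = 2 · 8.1007e+07 / 7.9426e+07 ≈ 2.0398
Gain = 20 log₁₀(2.0398) ≈ 6.19 dB
∠T = 167.26° − 174.19° = -6.93°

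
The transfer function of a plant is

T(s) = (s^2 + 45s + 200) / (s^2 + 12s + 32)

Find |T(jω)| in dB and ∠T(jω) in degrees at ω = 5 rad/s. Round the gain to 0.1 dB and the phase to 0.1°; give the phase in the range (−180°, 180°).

Substitute s = j5:
Numerator: (j5)^2 + 45(j5) + 200 = 175 + j225
Denominator: (j5)^2 + 12(j5) + 32 = 7 + j60
|N| = √(175² + 225²) ≈ 285.04, ∠N ≈ 52.13°
|D| = √(7² + 60²) ≈ 60.407, ∠D ≈ 83.35°
|T| = 285.04 / 60.407 ≈ 4.7187
Gain = 20 log₁₀(4.7187) ≈ 13.48 dB
∠T = 52.13° − 83.35° = -31.22°

13.5 dB, -31.2°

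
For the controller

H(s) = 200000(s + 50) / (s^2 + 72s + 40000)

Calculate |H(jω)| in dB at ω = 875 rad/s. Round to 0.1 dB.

47.6 dB

At s = jω = j875:
zero (s+50): 50 + j875 → |·| = √(50²+875²) = √768125 ≈ 876.43, ∠ = arctan(875/50) ≈ 86.73°
quadratic: (j875)² + 72·j875 + 40000 = -725625 + j63000 → |·| ≈ 7.2835e+05, ∠ ≈ 175.04°
|H| = 200000 · 876.43 / 7.2835e+05 ≈ 240.66
Gain = 20 log₁₀(240.66) ≈ 47.63 dB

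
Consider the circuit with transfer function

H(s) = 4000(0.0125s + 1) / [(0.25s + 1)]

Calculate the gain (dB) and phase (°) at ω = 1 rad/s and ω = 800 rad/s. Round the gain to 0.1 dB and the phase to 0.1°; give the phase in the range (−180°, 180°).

ω = 1: 71.8 dB, -13.3°; ω = 800: 46.1 dB, -5.4°

At ω = 1 rad/s:
zero (1 + j1·0.0125) = 1 + j0.0125 → |·| ≈ 1.0001, ∠ ≈ 0.72°
pole (1 + j1·0.25) = 1 + j0.25 → |·| ≈ 1.0308, ∠ ≈ 14.04°
|H| = 4000 · 1.0001 / (1.0308) ≈ 3880.9
Gain = 20 log₁₀(3880.9) ≈ 71.78 dB
∠H = (0.72°) − (14.04°) = -13.32°

At ω = 800 rad/s:
zero (1 + j800·0.0125) = 1 + j10 → |·| ≈ 10.05, ∠ ≈ 84.29°
pole (1 + j800·0.25) = 1 + j200 → |·| ≈ 200, ∠ ≈ 89.71°
|H| = 4000 · 10.05 / (200) ≈ 201
Gain = 20 log₁₀(201) ≈ 46.06 dB
∠H = (84.29°) − (89.71°) = -5.42°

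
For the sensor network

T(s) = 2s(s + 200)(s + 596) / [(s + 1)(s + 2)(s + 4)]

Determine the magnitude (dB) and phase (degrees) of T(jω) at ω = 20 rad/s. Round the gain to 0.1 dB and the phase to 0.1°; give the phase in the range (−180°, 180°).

55.3 dB, -152.5°

At s = jω = j20:
zero (s+200): 200 + j20 → |·| = √(200²+20²) = √40400 ≈ 201, ∠ = arctan(20/200) ≈ 5.71°
zero (s+596): 596 + j20 → |·| = √(596²+20²) = √355616 ≈ 596.34, ∠ = arctan(20/596) ≈ 1.92°
zero at origin: s = j20 → |·| = 20, ∠ = 90.00°
pole (s+1): 1 + j20 → |·| = √(1²+20²) = √401 ≈ 20.025, ∠ = arctan(20/1) ≈ 87.14°
pole (s+2): 2 + j20 → |·| = √(2²+20²) = √404 ≈ 20.1, ∠ = arctan(20/2) ≈ 84.29°
pole (s+4): 4 + j20 → |·| = √(4²+20²) = √416 ≈ 20.396, ∠ = arctan(20/4) ≈ 78.69°
|T| = 2 · 2.3973e+06 / 8209.4 ≈ 584.04
Gain = 20 log₁₀(584.04) ≈ 55.33 dB
∠T = 97.63° − 250.12° = -152.49°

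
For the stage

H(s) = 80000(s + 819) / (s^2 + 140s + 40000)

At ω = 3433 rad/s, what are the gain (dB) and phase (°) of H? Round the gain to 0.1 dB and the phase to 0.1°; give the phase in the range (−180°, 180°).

27.6 dB, -101.1°

At s = jω = j3433:
zero (s+819): 819 + j3433 → |·| = √(819²+3433²) = √12456250 ≈ 3529.3, ∠ = arctan(3433/819) ≈ 76.58°
quadratic: (j3433)² + 140·j3433 + 40000 = -11745489 + j480620 → |·| ≈ 1.1755e+07, ∠ ≈ 177.66°
|H| = 80000 · 3529.3 / 1.1755e+07 ≈ 24.019
Gain = 20 log₁₀(24.019) ≈ 27.61 dB
∠H = 76.58° − 177.66° = -101.08°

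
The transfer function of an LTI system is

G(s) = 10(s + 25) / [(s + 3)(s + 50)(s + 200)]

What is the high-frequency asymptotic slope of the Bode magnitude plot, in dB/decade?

-40 dB/decade

Each pole contributes −20 dB/decade at high frequency; each zero contributes +20 dB/decade.
Net: 1 zero(s) − 3 pole(s) → -40 dB/decade.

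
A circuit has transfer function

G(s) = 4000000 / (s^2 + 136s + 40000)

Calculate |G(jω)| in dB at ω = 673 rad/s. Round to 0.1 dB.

19.5 dB

At s = jω = j673:
quadratic: (j673)² + 136·j673 + 40000 = -412929 + j91528 → |·| ≈ 4.2295e+05, ∠ ≈ 167.50°
|G| = 4000000 / 4.2295e+05 ≈ 9.4574
Gain = 20 log₁₀(9.4574) ≈ 19.52 dB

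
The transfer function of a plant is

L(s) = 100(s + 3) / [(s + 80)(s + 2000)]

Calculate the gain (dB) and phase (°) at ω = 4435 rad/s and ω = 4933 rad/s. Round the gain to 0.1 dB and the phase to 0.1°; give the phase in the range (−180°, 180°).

ω = 4435: -33.7 dB, -64.7°; ω = 4933: -34.5 dB, -67.0°

At s = jω = j4435:
zero (s+3): 3 + j4435 → |·| = √(3²+4435²) = √19669234 ≈ 4435, ∠ = arctan(4435/3) ≈ 89.96°
pole (s+80): 80 + j4435 → |·| = √(80²+4435²) = √19675625 ≈ 4435.7, ∠ = arctan(4435/80) ≈ 88.97°
pole (s+2000): 2000 + j4435 → |·| = √(2000²+4435²) = √23669225 ≈ 4865.1, ∠ = arctan(4435/2000) ≈ 65.73°
|L| = 100 · 4435 / 2.158e+07 ≈ 0.020551
Gain = 20 log₁₀(0.020551) ≈ -33.74 dB
∠L = 89.96° − 154.70° = -64.74°

At s = jω = j4933:
zero (s+3): 3 + j4933 → |·| = √(3²+4933²) = √24334498 ≈ 4933, ∠ = arctan(4933/3) ≈ 89.97°
pole (s+80): 80 + j4933 → |·| = √(80²+4933²) = √24340889 ≈ 4933.6, ∠ = arctan(4933/80) ≈ 89.07°
pole (s+2000): 2000 + j4933 → |·| = √(2000²+4933²) = √28334489 ≈ 5323, ∠ = arctan(4933/2000) ≈ 67.93°
|L| = 100 · 4933 / 2.6262e+07 ≈ 0.018784
Gain = 20 log₁₀(0.018784) ≈ -34.52 dB
∠L = 89.97° − 157.00° = -67.03°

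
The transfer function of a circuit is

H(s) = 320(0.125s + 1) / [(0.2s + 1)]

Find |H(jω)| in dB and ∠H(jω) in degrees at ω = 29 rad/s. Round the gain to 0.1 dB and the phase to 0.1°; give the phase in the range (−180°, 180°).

At ω = 29 rad/s:
zero (1 + j29·0.125) = 1 + j3.625 → |·| ≈ 3.7604, ∠ ≈ 74.58°
pole (1 + j29·0.2) = 1 + j5.8 → |·| ≈ 5.8856, ∠ ≈ 80.22°
|H| = 320 · 3.7604 / (5.8856) ≈ 204.45
Gain = 20 log₁₀(204.45) ≈ 46.21 dB
∠H = (74.58°) − (80.22°) = -5.64°

46.2 dB, -5.6°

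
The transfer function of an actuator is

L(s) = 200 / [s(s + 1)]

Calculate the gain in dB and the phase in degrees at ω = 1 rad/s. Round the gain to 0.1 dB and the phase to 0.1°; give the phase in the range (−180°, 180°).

43.0 dB, -135.0°

At s = jω = j1:
pole (s+1): 1 + j1 → |·| = √(1²+1²) = √2 ≈ 1.4142, ∠ = arctan(1/1) ≈ 45.00°
pole at origin: |s| = 1, ∠ = 90.00° (in denominator)
|L| = 200 / 1.4142 ≈ 141.42
Gain = 20 log₁₀(141.42) ≈ 43.01 dB
∠L = 0.00° − 135.00° = -135.00°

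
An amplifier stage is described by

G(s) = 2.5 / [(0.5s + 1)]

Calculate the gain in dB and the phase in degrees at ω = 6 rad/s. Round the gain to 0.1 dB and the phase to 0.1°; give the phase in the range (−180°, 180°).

-2.0 dB, -71.6°

At ω = 6 rad/s:
pole (1 + j6·0.5) = 1 + j3 → |·| ≈ 3.1623, ∠ ≈ 71.57°
|G| = 2.5 · 1 / (3.1623) ≈ 0.79056
Gain = 20 log₁₀(0.79056) ≈ -2.04 dB
∠G = (0°) − (71.57°) = -71.57°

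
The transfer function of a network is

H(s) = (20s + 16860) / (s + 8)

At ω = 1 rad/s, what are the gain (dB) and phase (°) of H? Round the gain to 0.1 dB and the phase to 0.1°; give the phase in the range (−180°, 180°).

66.4 dB, -7.1°

Substitute s = j1:
Numerator: 20(j1) + 16860 = 16860 + j20
Denominator: (j1) + 8 = 8 + j1
|N| = √(16860² + 20²) ≈ 16860, ∠N ≈ 0.07°
|D| = √(8² + 1²) ≈ 8.0623, ∠D ≈ 7.13°
|H| = 16860 / 8.0623 ≈ 2091.2
Gain = 20 log₁₀(2091.2) ≈ 66.41 dB
∠H = 0.07° − 7.13° = -7.06°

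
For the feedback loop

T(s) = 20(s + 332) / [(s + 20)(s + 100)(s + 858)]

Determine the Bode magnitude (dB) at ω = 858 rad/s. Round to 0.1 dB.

At s = jω = j858:
zero (s+332): 332 + j858 → |·| = √(332²+858²) = √846388 ≈ 919.99, ∠ = arctan(858/332) ≈ 68.85°
pole (s+20): 20 + j858 → |·| = √(20²+858²) = √736564 ≈ 858.23, ∠ = arctan(858/20) ≈ 88.66°
pole (s+100): 100 + j858 → |·| = √(100²+858²) = √746164 ≈ 863.81, ∠ = arctan(858/100) ≈ 83.35°
pole (s+858): 858 + j858 → |·| = √(858²+858²) = √1472328 ≈ 1213.4, ∠ = arctan(858/858) ≈ 45.00°
|T| = 20 · 919.99 / 8.9955e+08 ≈ 2.0454e-05
Gain = 20 log₁₀(2.0454e-05) ≈ -93.78 dB

-93.8 dB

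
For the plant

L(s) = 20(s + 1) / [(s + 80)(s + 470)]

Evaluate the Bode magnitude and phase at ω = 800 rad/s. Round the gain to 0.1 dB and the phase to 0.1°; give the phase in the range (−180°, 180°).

-33.4 dB, -53.9°

At s = jω = j800:
zero (s+1): 1 + j800 → |·| = √(1²+800²) = √640001 ≈ 800, ∠ = arctan(800/1) ≈ 89.93°
pole (s+80): 80 + j800 → |·| = √(80²+800²) = √646400 ≈ 803.99, ∠ = arctan(800/80) ≈ 84.29°
pole (s+470): 470 + j800 → |·| = √(470²+800²) = √860900 ≈ 927.85, ∠ = arctan(800/470) ≈ 59.57°
|L| = 20 · 800 / 7.4598e+05 ≈ 0.021448
Gain = 20 log₁₀(0.021448) ≈ -33.37 dB
∠L = 89.93° − 143.86° = -53.93°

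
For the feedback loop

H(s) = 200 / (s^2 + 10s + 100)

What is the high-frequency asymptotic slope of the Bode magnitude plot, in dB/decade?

-40 dB/decade

Each pole contributes −20 dB/decade at high frequency; each zero contributes +20 dB/decade.
Net: 0 zero(s) − 2 pole(s) → -40 dB/decade.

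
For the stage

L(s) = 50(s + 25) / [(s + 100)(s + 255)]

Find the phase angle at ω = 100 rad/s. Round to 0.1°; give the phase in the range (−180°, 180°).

9.6°

At s = jω = j100:
zero (s+25): 25 + j100 → |·| = √(25²+100²) = √10625 ≈ 103.08, ∠ = arctan(100/25) ≈ 75.96°
pole (s+100): 100 + j100 → |·| = √(100²+100²) = √20000 ≈ 141.42, ∠ = arctan(100/100) ≈ 45.00°
pole (s+255): 255 + j100 → |·| = √(255²+100²) = √75025 ≈ 273.91, ∠ = arctan(100/255) ≈ 21.41°
∠L = 75.96° − 66.41° = 9.55°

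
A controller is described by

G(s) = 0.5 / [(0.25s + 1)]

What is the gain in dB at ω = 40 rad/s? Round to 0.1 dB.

At ω = 40 rad/s:
pole (1 + j40·0.25) = 1 + j10 → |·| ≈ 10.05, ∠ ≈ 84.29°
|G| = 0.5 · 1 / (10.05) ≈ 0.049751
Gain = 20 log₁₀(0.049751) ≈ -26.06 dB

-26.1 dB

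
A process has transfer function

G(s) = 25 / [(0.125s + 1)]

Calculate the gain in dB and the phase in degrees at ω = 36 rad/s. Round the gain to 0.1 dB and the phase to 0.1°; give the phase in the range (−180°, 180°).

14.7 dB, -77.5°

At ω = 36 rad/s:
pole (1 + j36·0.125) = 1 + j4.5 → |·| ≈ 4.6098, ∠ ≈ 77.47°
|G| = 25 · 1 / (4.6098) ≈ 5.4232
Gain = 20 log₁₀(5.4232) ≈ 14.69 dB
∠G = (0°) − (77.47°) = -77.47°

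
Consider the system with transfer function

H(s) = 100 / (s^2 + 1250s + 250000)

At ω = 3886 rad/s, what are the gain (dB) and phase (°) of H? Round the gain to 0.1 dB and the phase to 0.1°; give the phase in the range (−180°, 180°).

-103.9 dB, -161.9°

Substitute s = j3886:
Numerator: 100 = 100 + j0
Denominator: (j3886)^2 + 1250(j3886) + 250000 = -14850996 + j4857500
|N| = √(100² + 0²) ≈ 100, ∠N ≈ 0.00°
|D| = √(14850996² + 4857500²) ≈ 1.5625e+07, ∠D ≈ 161.89°
|H| = 100 / 1.5625e+07 ≈ 6.4e-06
Gain = 20 log₁₀(6.4e-06) ≈ -103.88 dB
∠H = 0.00° − 161.89° = -161.89°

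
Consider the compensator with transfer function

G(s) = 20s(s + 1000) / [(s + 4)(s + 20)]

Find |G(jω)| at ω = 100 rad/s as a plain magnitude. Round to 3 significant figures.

At s = jω = j100:
zero (s+1000): 1000 + j100 → |·| = √(1000²+100²) = √1010000 ≈ 1005, ∠ = arctan(100/1000) ≈ 5.71°
zero at origin: s = j100 → |·| = 100, ∠ = 90.00°
pole (s+4): 4 + j100 → |·| = √(4²+100²) = √10016 ≈ 100.08, ∠ = arctan(100/4) ≈ 87.71°
pole (s+20): 20 + j100 → |·| = √(20²+100²) = √10400 ≈ 101.98, ∠ = arctan(100/20) ≈ 78.69°
|G| = 20 · 1.005e+05 / 10206 ≈ 196.94

197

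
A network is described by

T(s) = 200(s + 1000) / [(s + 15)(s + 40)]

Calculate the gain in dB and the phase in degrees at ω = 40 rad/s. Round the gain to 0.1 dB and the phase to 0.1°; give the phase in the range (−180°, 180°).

At s = jω = j40:
zero (s+1000): 1000 + j40 → |·| = √(1000²+40²) = √1001600 ≈ 1000.8, ∠ = arctan(40/1000) ≈ 2.29°
pole (s+15): 15 + j40 → |·| = √(15²+40²) = √1825 ≈ 42.72, ∠ = arctan(40/15) ≈ 69.44°
pole (s+40): 40 + j40 → |·| = √(40²+40²) = √3200 ≈ 56.569, ∠ = arctan(40/40) ≈ 45.00°
|T| = 200 · 1000.8 / 2416.6 ≈ 82.827
Gain = 20 log₁₀(82.827) ≈ 38.36 dB
∠T = 2.29° − 114.44° = -112.15°

38.4 dB, -112.2°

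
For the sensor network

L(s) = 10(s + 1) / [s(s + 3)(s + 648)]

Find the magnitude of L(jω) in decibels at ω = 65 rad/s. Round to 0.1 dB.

-72.5 dB

At s = jω = j65:
zero (s+1): 1 + j65 → |·| = √(1²+65²) = √4226 ≈ 65.008, ∠ = arctan(65/1) ≈ 89.12°
pole (s+3): 3 + j65 → |·| = √(3²+65²) = √4234 ≈ 65.069, ∠ = arctan(65/3) ≈ 87.36°
pole (s+648): 648 + j65 → |·| = √(648²+65²) = √424129 ≈ 651.25, ∠ = arctan(65/648) ≈ 5.73°
pole at origin: |s| = 65, ∠ = 90.00° (in denominator)
|L| = 10 · 65.008 / 2.7545e+06 ≈ 0.00023601
Gain = 20 log₁₀(0.00023601) ≈ -72.54 dB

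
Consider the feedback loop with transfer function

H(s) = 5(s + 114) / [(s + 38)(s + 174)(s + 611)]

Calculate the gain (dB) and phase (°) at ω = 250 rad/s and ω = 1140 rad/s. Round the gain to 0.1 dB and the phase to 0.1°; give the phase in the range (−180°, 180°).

At s = jω = j250:
zero (s+114): 114 + j250 → |·| = √(114²+250²) = √75496 ≈ 274.77, ∠ = arctan(250/114) ≈ 65.49°
pole (s+38): 38 + j250 → |·| = √(38²+250²) = √63944 ≈ 252.87, ∠ = arctan(250/38) ≈ 81.36°
pole (s+174): 174 + j250 → |·| = √(174²+250²) = √92776 ≈ 304.59, ∠ = arctan(250/174) ≈ 55.16°
pole (s+611): 611 + j250 → |·| = √(611²+250²) = √435821 ≈ 660.17, ∠ = arctan(250/611) ≈ 22.25°
|H| = 5 · 274.77 / 5.0847e+07 ≈ 2.7019e-05
Gain = 20 log₁₀(2.7019e-05) ≈ -91.37 dB
∠H = 65.49° − 158.77° = -93.28°

At s = jω = j1140:
zero (s+114): 114 + j1140 → |·| = √(114²+1140²) = √1312596 ≈ 1145.7, ∠ = arctan(1140/114) ≈ 84.29°
pole (s+38): 38 + j1140 → |·| = √(38²+1140²) = √1301044 ≈ 1140.6, ∠ = arctan(1140/38) ≈ 88.09°
pole (s+174): 174 + j1140 → |·| = √(174²+1140²) = √1329876 ≈ 1153.2, ∠ = arctan(1140/174) ≈ 81.32°
pole (s+611): 611 + j1140 → |·| = √(611²+1140²) = √1672921 ≈ 1293.4, ∠ = arctan(1140/611) ≈ 61.81°
|H| = 5 · 1145.7 / 1.7013e+09 ≈ 3.3671e-06
Gain = 20 log₁₀(3.3671e-06) ≈ -109.45 dB
∠H = 84.29° − 231.22° = -146.93°

ω = 250: -91.4 dB, -93.3°; ω = 1140: -109.5 dB, -146.9°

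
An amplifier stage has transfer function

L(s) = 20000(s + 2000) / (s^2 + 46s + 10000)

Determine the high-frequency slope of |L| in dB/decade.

Each pole contributes −20 dB/decade at high frequency; each zero contributes +20 dB/decade.
Net: 1 zero(s) − 2 pole(s) → -20 dB/decade.

-20 dB/decade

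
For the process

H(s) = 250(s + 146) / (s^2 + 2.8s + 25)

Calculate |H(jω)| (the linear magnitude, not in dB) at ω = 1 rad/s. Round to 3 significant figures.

At s = jω = j1:
zero (s+146): 146 + j1 → |·| = √(146²+1²) = √21317 ≈ 146, ∠ = arctan(1/146) ≈ 0.39°
quadratic: (j1)² + 2.8·j1 + 25 = 24 + j2.8 → |·| ≈ 24.163, ∠ ≈ 6.65°
|H| = 250 · 146 / 24.163 ≈ 1510.6

1.51e+03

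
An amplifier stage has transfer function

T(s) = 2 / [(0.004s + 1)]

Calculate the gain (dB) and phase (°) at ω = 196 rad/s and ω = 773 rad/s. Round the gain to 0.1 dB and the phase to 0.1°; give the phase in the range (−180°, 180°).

At ω = 196 rad/s:
pole (1 + j196·0.004) = 1 + j0.784 → |·| ≈ 1.2707, ∠ ≈ 38.10°
|T| = 2 · 1 / (1.2707) ≈ 1.5739
Gain = 20 log₁₀(1.5739) ≈ 3.94 dB
∠T = (0°) − (38.10°) = -38.10°

At ω = 773 rad/s:
pole (1 + j773·0.004) = 1 + j3.092 → |·| ≈ 3.2497, ∠ ≈ 72.08°
|T| = 2 · 1 / (3.2497) ≈ 0.61544
Gain = 20 log₁₀(0.61544) ≈ -4.22 dB
∠T = (0°) − (72.08°) = -72.08°

ω = 196: 3.9 dB, -38.1°; ω = 773: -4.2 dB, -72.1°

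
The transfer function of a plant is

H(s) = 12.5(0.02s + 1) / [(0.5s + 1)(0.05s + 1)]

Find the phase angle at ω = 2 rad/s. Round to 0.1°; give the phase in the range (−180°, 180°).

At ω = 2 rad/s:
zero (1 + j2·0.02) = 1 + j0.04 → |·| ≈ 1.0008, ∠ ≈ 2.29°
pole (1 + j2·0.5) = 1 + j1 → |·| ≈ 1.4142, ∠ ≈ 45.00°
pole (1 + j2·0.05) = 1 + j0.1 → |·| ≈ 1.005, ∠ ≈ 5.71°
∠H = (2.29°) − (45.00° + 5.71°) = -48.42°

-48.4°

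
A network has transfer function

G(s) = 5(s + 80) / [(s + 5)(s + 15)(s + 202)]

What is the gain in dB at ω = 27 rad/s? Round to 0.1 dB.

-52.2 dB

At s = jω = j27:
zero (s+80): 80 + j27 → |·| = √(80²+27²) = √7129 ≈ 84.433, ∠ = arctan(27/80) ≈ 18.65°
pole (s+5): 5 + j27 → |·| = √(5²+27²) = √754 ≈ 27.459, ∠ = arctan(27/5) ≈ 79.51°
pole (s+15): 15 + j27 → |·| = √(15²+27²) = √954 ≈ 30.887, ∠ = arctan(27/15) ≈ 60.95°
pole (s+202): 202 + j27 → |·| = √(202²+27²) = √41533 ≈ 203.8, ∠ = arctan(27/202) ≈ 7.61°
|G| = 5 · 84.433 / 1.7285e+05 ≈ 0.0024424
Gain = 20 log₁₀(0.0024424) ≈ -52.24 dB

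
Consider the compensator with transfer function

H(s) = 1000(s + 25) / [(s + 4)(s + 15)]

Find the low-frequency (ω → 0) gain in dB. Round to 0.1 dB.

52.4 dB

H(0) = 1000·25 / (4·15) ≈ 416.67
20 log₁₀(416.67) ≈ 52.40 dB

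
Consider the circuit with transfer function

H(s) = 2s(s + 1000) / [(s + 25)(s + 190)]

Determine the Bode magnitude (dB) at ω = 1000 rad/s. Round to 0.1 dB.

8.9 dB

At s = jω = j1000:
zero (s+1000): 1000 + j1000 → |·| = √(1000²+1000²) = √2000000 ≈ 1414.2, ∠ = arctan(1000/1000) ≈ 45.00°
zero at origin: s = j1000 → |·| = 1000, ∠ = 90.00°
pole (s+25): 25 + j1000 → |·| = √(25²+1000²) = √1000625 ≈ 1000.3, ∠ = arctan(1000/25) ≈ 88.57°
pole (s+190): 190 + j1000 → |·| = √(190²+1000²) = √1036100 ≈ 1017.9, ∠ = arctan(1000/190) ≈ 79.24°
|H| = 2 · 1.4142e+06 / 1.0182e+06 ≈ 2.7778
Gain = 20 log₁₀(2.7778) ≈ 8.87 dB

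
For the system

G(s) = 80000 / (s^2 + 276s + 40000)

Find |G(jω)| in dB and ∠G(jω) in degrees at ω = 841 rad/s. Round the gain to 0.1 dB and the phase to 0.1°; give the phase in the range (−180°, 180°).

-18.9 dB, -160.8°

At s = jω = j841:
quadratic: (j841)² + 276·j841 + 40000 = -667281 + j232116 → |·| ≈ 7.065e+05, ∠ ≈ 160.82°
|G| = 80000 / 7.065e+05 ≈ 0.11323
Gain = 20 log₁₀(0.11323) ≈ -18.92 dB
∠G = 0.00° − 160.82° = -160.82°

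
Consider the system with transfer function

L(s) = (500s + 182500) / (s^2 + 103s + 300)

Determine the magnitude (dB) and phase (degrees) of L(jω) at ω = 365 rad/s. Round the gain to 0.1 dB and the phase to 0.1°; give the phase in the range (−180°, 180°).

Substitute s = j365:
Numerator: 500(j365) + 182500 = 182500 + j182500
Denominator: (j365)^2 + 103(j365) + 300 = -132925 + j37595
|N| = √(182500² + 182500²) ≈ 2.5809e+05, ∠N ≈ 45.00°
|D| = √(132925² + 37595²) ≈ 1.3814e+05, ∠D ≈ 164.21°
|L| = 2.5809e+05 / 1.3814e+05 ≈ 1.8683
Gain = 20 log₁₀(1.8683) ≈ 5.43 dB
∠L = 45.00° − 164.21° = -119.21°

5.4 dB, -119.2°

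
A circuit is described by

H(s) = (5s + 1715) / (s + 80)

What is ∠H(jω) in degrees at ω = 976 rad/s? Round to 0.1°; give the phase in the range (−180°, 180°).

-14.7°

Substitute s = j976:
Numerator: 5(j976) + 1715 = 1715 + j4880
Denominator: (j976) + 80 = 80 + j976
|N| = √(1715² + 4880²) ≈ 5172.6, ∠N ≈ 70.64°
|D| = √(80² + 976²) ≈ 979.27, ∠D ≈ 85.31°
∠H = 70.64° − 85.31° = -14.67°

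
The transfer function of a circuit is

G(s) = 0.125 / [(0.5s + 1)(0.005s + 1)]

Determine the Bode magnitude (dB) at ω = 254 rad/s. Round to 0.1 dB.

-64.3 dB

At ω = 254 rad/s:
pole (1 + j254·0.5) = 1 + j127 → |·| ≈ 127, ∠ ≈ 89.55°
pole (1 + j254·0.005) = 1 + j1.27 → |·| ≈ 1.6164, ∠ ≈ 51.78°
|G| = 0.125 · 1 / (127 · 1.6164) ≈ 0.00060892
Gain = 20 log₁₀(0.00060892) ≈ -64.31 dB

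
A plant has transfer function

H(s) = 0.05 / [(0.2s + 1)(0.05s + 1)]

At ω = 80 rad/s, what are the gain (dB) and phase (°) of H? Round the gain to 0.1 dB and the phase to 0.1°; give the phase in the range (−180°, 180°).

At ω = 80 rad/s:
pole (1 + j80·0.2) = 1 + j16 → |·| ≈ 16.031, ∠ ≈ 86.42°
pole (1 + j80·0.05) = 1 + j4 → |·| ≈ 4.1231, ∠ ≈ 75.96°
|H| = 0.05 · 1 / (16.031 · 4.1231) ≈ 0.00075646
Gain = 20 log₁₀(0.00075646) ≈ -62.42 dB
∠H = (0°) − (86.42° + 75.96°) = -162.38°

-62.4 dB, -162.4°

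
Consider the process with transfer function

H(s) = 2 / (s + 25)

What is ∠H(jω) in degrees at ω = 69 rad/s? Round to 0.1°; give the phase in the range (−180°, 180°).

-70.1°

Substitute s = j69:
Numerator: 2 = 2 + j0
Denominator: (j69) + 25 = 25 + j69
|N| = √(2² + 0²) ≈ 2, ∠N ≈ 0.00°
|D| = √(25² + 69²) ≈ 73.389, ∠D ≈ 70.08°
∠H = 0.00° − 70.08° = -70.08°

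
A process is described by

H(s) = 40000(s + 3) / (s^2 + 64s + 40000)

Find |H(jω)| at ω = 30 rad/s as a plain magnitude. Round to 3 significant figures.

At s = jω = j30:
zero (s+3): 3 + j30 → |·| = √(3²+30²) = √909 ≈ 30.15, ∠ = arctan(30/3) ≈ 84.29°
quadratic: (j30)² + 64·j30 + 40000 = 39100 + j1920 → |·| ≈ 39147, ∠ ≈ 2.81°
|H| = 40000 · 30.15 / 39147 ≈ 30.807

30.8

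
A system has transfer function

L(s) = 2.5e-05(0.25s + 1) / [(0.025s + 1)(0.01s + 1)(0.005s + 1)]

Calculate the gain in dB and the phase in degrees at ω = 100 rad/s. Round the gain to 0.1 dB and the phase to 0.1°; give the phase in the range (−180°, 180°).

At ω = 100 rad/s:
zero (1 + j100·0.25) = 1 + j25 → |·| ≈ 25.02, ∠ ≈ 87.71°
pole (1 + j100·0.025) = 1 + j2.5 → |·| ≈ 2.6926, ∠ ≈ 68.20°
pole (1 + j100·0.01) = 1 + j1 → |·| ≈ 1.4142, ∠ ≈ 45.00°
pole (1 + j100·0.005) = 1 + j0.5 → |·| ≈ 1.118, ∠ ≈ 26.57°
|L| = 2.5e-05 · 25.02 / (2.6926 · 1.4142 · 1.118) ≈ 0.00014693
Gain = 20 log₁₀(0.00014693) ≈ -76.66 dB
∠L = (87.71°) − (68.20° + 45.00° + 26.57°) = -52.06°

-76.7 dB, -52.1°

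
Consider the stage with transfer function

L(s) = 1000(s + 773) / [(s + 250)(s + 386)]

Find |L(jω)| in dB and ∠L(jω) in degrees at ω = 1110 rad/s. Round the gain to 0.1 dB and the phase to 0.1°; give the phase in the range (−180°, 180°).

At s = jω = j1110:
zero (s+773): 773 + j1110 → |·| = √(773²+1110²) = √1829629 ≈ 1352.6, ∠ = arctan(1110/773) ≈ 55.15°
pole (s+250): 250 + j1110 → |·| = √(250²+1110²) = √1294600 ≈ 1137.8, ∠ = arctan(1110/250) ≈ 77.31°
pole (s+386): 386 + j1110 → |·| = √(386²+1110²) = √1381096 ≈ 1175.2, ∠ = arctan(1110/386) ≈ 70.82°
|L| = 1000 · 1352.6 / 1.3371e+06 ≈ 1.0116
Gain = 20 log₁₀(1.0116) ≈ 0.10 dB
∠L = 55.15° − 148.13° = -92.98°

0.1 dB, -93.0°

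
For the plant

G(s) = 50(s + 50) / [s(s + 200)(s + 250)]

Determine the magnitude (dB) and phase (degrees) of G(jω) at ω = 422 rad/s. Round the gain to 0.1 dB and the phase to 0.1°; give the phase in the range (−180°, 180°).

At s = jω = j422:
zero (s+50): 50 + j422 → |·| = √(50²+422²) = √180584 ≈ 424.95, ∠ = arctan(422/50) ≈ 83.24°
pole (s+200): 200 + j422 → |·| = √(200²+422²) = √218084 ≈ 466.99, ∠ = arctan(422/200) ≈ 64.64°
pole (s+250): 250 + j422 → |·| = √(250²+422²) = √240584 ≈ 490.49, ∠ = arctan(422/250) ≈ 59.36°
pole at origin: |s| = 422, ∠ = 90.00° (in denominator)
|G| = 50 · 424.95 / 9.6661e+07 ≈ 0.00021981
Gain = 20 log₁₀(0.00021981) ≈ -73.16 dB
∠G = 83.24° − 214.00° = -130.76°

-73.2 dB, -130.8°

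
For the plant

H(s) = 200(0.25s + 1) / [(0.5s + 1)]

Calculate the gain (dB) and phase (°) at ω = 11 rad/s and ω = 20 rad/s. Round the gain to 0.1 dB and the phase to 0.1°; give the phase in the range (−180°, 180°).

ω = 11: 40.4 dB, -9.7°; ω = 20: 40.1 dB, -5.6°

At ω = 11 rad/s:
zero (1 + j11·0.25) = 1 + j2.75 → |·| ≈ 2.9262, ∠ ≈ 70.02°
pole (1 + j11·0.5) = 1 + j5.5 → |·| ≈ 5.5902, ∠ ≈ 79.70°
|H| = 200 · 2.9262 / (5.5902) ≈ 104.69
Gain = 20 log₁₀(104.69) ≈ 40.40 dB
∠H = (70.02°) − (79.70°) = -9.68°

At ω = 20 rad/s:
zero (1 + j20·0.25) = 1 + j5 → |·| ≈ 5.099, ∠ ≈ 78.69°
pole (1 + j20·0.5) = 1 + j10 → |·| ≈ 10.05, ∠ ≈ 84.29°
|H| = 200 · 5.099 / (10.05) ≈ 101.47
Gain = 20 log₁₀(101.47) ≈ 40.13 dB
∠H = (78.69°) − (84.29°) = -5.60°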